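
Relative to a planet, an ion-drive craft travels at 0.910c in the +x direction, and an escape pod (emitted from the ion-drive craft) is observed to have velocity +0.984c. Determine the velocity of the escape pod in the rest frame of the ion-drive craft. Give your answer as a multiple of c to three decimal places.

+0.708c

Invert the composition law: u' = (u − v)/(1 − uv/c²).
u' = (0.984 − 0.910) / (1 − (0.984)(0.910)) = 0.0740/0.1046 = 0.7077.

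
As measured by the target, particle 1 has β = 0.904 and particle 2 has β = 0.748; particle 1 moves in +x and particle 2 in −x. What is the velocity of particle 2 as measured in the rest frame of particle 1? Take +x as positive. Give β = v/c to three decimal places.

β_A = 0.904, β_B = -0.748.
Transform to A's frame with the inverse velocity-addition law: u' = (u − v)/(1 − uv/c²), taking u = β_B and v = β_A.
u' = (-0.748 − 0.904) / (1 − (0.904)(-0.748)) = -1.6520/1.6762 = -0.9856.

β = -0.986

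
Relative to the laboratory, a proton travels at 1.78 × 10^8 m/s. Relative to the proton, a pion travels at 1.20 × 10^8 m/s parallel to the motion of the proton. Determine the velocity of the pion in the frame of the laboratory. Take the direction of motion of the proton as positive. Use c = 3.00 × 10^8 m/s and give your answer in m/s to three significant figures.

2.41 × 10^8 m/s

In units of c (dividing by 3.00 × 10^8 m/s): v = 0.593, u' = 0.400.
u = (u' + v)/(1 + u'v/c²):
u = (0.400 + 0.593) / (1 + 0.400·0.593) = 0.9933/1.2373 = 0.8028
(Galilean addition would give +0.993c.)
Converting back: u = 0.8028 × 3.00 × 10^8 m/s.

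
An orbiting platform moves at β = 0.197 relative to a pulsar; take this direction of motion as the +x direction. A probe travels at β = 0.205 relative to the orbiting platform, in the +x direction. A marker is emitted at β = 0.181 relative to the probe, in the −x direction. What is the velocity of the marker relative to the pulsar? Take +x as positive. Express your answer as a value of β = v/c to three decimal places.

Apply u = (u' + v)/(1 + u'v/c²) successively, working outward toward the pulsar.
Start: velocity of the orbiting platform relative to the pulsar = 0.1970c.
Compose with the probe (u' = 0.205 in the orbiting platform frame): u_1 = (0.205 + 0.197) / (1 + 0.205·0.197) = 0.4020/1.0404 = 0.3864.
Compose with the marker (u' = -0.181 in the probe frame): u_2 = (-0.181 + 0.386) / (1 + (-0.181)·0.386) = 0.2054/0.9301 = 0.2208.

β = +0.221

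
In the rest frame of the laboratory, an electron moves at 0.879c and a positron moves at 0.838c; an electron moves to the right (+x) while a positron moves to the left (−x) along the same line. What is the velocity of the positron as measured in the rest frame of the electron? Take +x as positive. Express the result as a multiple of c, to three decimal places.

β_A = 0.879, β_B = -0.838.
Transform to A's frame with the inverse velocity-addition law: u' = (u − v)/(1 − uv/c²), taking u = β_B and v = β_A.
u' = (-0.838 − 0.879) / (1 − (0.879)(-0.838)) = -1.7170/1.7366 = -0.9887.

-0.989c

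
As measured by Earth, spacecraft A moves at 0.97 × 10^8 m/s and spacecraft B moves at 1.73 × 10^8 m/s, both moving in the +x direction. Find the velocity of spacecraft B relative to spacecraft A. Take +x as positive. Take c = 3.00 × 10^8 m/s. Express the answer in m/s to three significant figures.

β_A = 0.323, β_B = 0.577 (dividing each by c = 3.00 × 10^8 m/s).
Transform to A's frame with the inverse velocity-addition law: u' = (u − v)/(1 − uv/c²), taking u = β_B and v = β_A.
u' = (0.577 − 0.323) / (1 − (0.323)(0.577)) = 0.2533/0.8135 = 0.3114.
u' = 0.3114 × 3.00 × 10^8 m/s.

+9.34 × 10^7 m/s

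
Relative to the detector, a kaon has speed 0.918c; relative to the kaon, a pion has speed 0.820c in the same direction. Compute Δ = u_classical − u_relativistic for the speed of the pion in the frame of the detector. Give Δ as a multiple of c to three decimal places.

Galilean: u_cl = 0.820 + 0.918 = 1.7380.
Relativistic: u_rel = (0.820 + 0.918) / (1 + 0.820·0.918) = 1.7380/1.7528 = 0.9916.
Δ = 1.7380 − 0.9916 = 0.7464.
(The classical prediction exceeds c; the relativistic result does not.)

Δ = 0.746c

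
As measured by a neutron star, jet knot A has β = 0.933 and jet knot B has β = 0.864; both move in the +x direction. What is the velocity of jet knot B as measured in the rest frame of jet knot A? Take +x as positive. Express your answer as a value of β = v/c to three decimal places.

β_A = 0.933, β_B = 0.864.
Transform to A's frame with the inverse velocity-addition law: u' = (u − v)/(1 − uv/c²), taking u = β_B and v = β_A.
u' = (0.864 − 0.933) / (1 − (0.933)(0.864)) = -0.0690/0.1939 = -0.3559.

β = -0.356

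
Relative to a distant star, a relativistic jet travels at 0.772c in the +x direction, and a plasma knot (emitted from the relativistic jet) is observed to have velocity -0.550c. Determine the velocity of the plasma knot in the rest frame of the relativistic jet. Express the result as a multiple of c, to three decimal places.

-0.928c

Invert the composition law: u' = (u − v)/(1 − uv/c²).
u' = (-0.550 − 0.772) / (1 − (-0.550)(0.772)) = -1.3220/1.4246 = -0.9280.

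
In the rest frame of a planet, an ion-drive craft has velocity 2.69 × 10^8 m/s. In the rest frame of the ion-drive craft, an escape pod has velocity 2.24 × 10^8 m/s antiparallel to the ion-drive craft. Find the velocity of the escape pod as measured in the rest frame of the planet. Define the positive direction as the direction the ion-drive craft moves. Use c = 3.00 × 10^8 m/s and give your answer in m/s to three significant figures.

In units of c (dividing by 3.00 × 10^8 m/s): v = 0.897, u' = -0.747.
u = (u' + v)/(1 + u'v/c²):
u = (-0.747 + 0.897) / (1 + (-0.747)·0.897) = 0.1500/0.3305 = 0.4539
Converting back: u = 0.4539 × 3.00 × 10^8 m/s.

+1.36 × 10^8 m/s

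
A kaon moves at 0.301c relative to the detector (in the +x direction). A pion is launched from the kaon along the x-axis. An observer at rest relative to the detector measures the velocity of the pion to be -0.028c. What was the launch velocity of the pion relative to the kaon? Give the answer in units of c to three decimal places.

-0.326c

Invert the composition law: u' = (u − v)/(1 − uv/c²).
u' = (-0.028 − 0.301) / (1 − (-0.028)(0.301)) = -0.3290/1.0084 = -0.3263.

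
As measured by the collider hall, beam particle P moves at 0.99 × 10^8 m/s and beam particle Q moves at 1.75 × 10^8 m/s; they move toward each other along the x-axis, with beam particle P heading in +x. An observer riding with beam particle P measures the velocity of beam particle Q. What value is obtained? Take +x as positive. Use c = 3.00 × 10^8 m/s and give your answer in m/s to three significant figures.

β_A = 0.330, β_B = -0.583 (dividing each by c = 3.00 × 10^8 m/s).
Transform to A's frame with the inverse velocity-addition law: u' = (u − v)/(1 − uv/c²), taking u = β_B and v = β_A.
u' = (-0.583 − 0.330) / (1 − (0.330)(-0.583)) = -0.9133/1.1925 = -0.7659.
u' = -0.7659 × 3.00 × 10^8 m/s.

-2.30 × 10^8 m/s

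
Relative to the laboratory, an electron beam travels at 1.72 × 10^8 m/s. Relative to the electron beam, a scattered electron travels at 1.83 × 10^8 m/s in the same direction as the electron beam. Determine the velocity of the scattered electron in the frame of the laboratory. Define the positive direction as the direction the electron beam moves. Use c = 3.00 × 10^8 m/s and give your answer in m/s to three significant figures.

2.63 × 10^8 m/s

In units of c (dividing by 3.00 × 10^8 m/s): v = 0.573, u' = 0.610.
u = (u' + v)/(1 + u'v/c²):
u = (0.610 + 0.573) / (1 + 0.610·0.573) = 1.1833/1.3497 = 0.8767
(Galilean addition would give +1.183c, exceeding c.)
Converting back: u = 0.8767 × 3.00 × 10^8 m/s.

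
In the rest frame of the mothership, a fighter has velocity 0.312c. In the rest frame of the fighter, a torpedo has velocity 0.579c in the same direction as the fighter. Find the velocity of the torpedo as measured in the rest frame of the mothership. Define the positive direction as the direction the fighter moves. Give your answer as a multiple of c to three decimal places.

With v = 0.312 and u' = 0.579 (in units of c),
u = (u' + v)/(1 + u'v/c²):
u = (0.579 + 0.312) / (1 + 0.579·0.312) = 0.8910/1.1806 = 0.7547

0.755c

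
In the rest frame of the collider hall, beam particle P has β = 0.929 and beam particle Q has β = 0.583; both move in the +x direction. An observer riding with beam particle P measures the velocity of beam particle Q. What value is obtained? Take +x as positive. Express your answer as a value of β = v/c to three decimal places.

β = -0.755

β_A = 0.929, β_B = 0.583.
Transform to A's frame with the inverse velocity-addition law: u' = (u − v)/(1 − uv/c²), taking u = β_B and v = β_A.
u' = (0.583 − 0.929) / (1 − (0.929)(0.583)) = -0.3460/0.4584 = -0.7548.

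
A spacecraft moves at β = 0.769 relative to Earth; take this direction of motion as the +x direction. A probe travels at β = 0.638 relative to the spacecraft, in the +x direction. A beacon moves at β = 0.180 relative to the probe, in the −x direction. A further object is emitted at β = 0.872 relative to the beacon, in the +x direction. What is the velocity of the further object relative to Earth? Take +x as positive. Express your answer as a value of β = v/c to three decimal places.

β = +0.994

Apply u = (u' + v)/(1 + u'v/c²) successively, working outward toward Earth.
Start: velocity of the spacecraft relative to Earth = 0.7690c.
Compose with the probe (u' = 0.638 in the spacecraft frame): u_1 = (0.638 + 0.769) / (1 + 0.638·0.769) = 1.4070/1.4906 = 0.9439.
Compose with the beacon (u' = -0.180 in the probe frame): u_2 = (-0.180 + 0.944) / (1 + (-0.180)·0.944) = 0.7639/0.8301 = 0.9203.
Compose with the further object (u' = 0.872 in the beacon frame): u_3 = (0.872 + 0.920) / (1 + 0.872·0.920) = 1.7923/1.8025 = 0.9943.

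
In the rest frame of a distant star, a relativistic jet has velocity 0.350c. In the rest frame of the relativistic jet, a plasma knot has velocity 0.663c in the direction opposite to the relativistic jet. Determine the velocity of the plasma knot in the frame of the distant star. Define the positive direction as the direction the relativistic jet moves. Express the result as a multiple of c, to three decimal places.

-0.408c

With v = 0.350 and u' = -0.663 (in units of c),
u = (u' + v)/(1 + u'v/c²):
u = (-0.663 + 0.350) / (1 + (-0.663)·0.350) = -0.3130/0.7680 = -0.4076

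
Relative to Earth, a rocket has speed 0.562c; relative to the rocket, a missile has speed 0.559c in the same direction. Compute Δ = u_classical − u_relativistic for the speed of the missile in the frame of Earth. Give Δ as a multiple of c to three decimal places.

Galilean: u_cl = 0.559 + 0.562 = 1.1210.
Relativistic: u_rel = (0.559 + 0.562) / (1 + 0.559·0.562) = 1.1210/1.3142 = 0.8530.
Δ = 1.1210 − 0.8530 = 0.2680.
(The classical prediction exceeds c; the relativistic result does not.)

Δ = 0.268c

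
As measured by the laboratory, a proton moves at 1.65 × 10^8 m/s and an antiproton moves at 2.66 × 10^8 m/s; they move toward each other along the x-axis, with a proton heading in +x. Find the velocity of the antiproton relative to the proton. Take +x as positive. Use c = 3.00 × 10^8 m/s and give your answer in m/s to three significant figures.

β_A = 0.550, β_B = -0.887 (dividing each by c = 3.00 × 10^8 m/s).
Transform to A's frame with the inverse velocity-addition law: u' = (u − v)/(1 − uv/c²), taking u = β_B and v = β_A.
u' = (-0.887 − 0.550) / (1 − (0.550)(-0.887)) = -1.4367/1.4877 = -0.9657.
u' = -0.9657 × 3.00 × 10^8 m/s.

-2.90 × 10^8 m/s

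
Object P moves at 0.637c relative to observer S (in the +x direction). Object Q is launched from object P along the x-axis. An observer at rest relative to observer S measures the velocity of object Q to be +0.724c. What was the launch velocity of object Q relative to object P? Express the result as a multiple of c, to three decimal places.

Invert the composition law: u' = (u − v)/(1 − uv/c²).
u' = (0.724 − 0.637) / (1 − (0.724)(0.637)) = 0.0870/0.5388 = 0.1615.

+0.161c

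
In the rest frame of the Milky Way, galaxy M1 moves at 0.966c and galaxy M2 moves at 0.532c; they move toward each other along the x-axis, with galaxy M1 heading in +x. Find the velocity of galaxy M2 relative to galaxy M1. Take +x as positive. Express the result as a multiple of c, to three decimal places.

-0.989c

β_A = 0.966, β_B = -0.532.
Transform to A's frame with the inverse velocity-addition law: u' = (u − v)/(1 − uv/c²), taking u = β_B and v = β_A.
u' = (-0.532 − 0.966) / (1 − (0.966)(-0.532)) = -1.4980/1.5139 = -0.9895.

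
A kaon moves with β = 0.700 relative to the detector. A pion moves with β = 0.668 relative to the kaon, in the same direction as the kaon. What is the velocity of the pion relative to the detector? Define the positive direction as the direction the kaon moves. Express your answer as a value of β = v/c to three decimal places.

With v = 0.700 and u' = 0.668 (in units of c),
u = (u' + v)/(1 + u'v/c²):
u = (0.668 + 0.700) / (1 + 0.668·0.700) = 1.3680/1.4676 = 0.9321
(Galilean addition would give +1.368c, exceeding c.)

β = 0.932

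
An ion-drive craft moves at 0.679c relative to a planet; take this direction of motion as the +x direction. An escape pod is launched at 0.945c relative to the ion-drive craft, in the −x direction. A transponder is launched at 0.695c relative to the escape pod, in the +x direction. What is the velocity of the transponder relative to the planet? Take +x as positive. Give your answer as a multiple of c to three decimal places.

Apply u = (u' + v)/(1 + u'v/c²) successively, working outward toward the planet.
Start: velocity of the ion-drive craft relative to the planet = 0.6790c.
Compose with the escape pod (u' = -0.945 in the ion-drive craft frame): u_1 = (-0.945 + 0.679) / (1 + (-0.945)·0.679) = -0.2660/0.3583 = -0.7423.
Compose with the transponder (u' = 0.695 in the escape pod frame): u_2 = (0.695 + (-0.742)) / (1 + 0.695·(-0.742)) = -0.0473/0.4841 = -0.0977.

-0.098c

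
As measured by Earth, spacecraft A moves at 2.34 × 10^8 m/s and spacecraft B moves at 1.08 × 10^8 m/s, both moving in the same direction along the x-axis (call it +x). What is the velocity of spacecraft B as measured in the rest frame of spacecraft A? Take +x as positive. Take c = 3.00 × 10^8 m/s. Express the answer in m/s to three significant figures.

-1.75 × 10^8 m/s

β_A = 0.780, β_B = 0.360 (dividing each by c = 3.00 × 10^8 m/s).
Transform to A's frame with the inverse velocity-addition law: u' = (u − v)/(1 − uv/c²), taking u = β_B and v = β_A.
u' = (0.360 − 0.780) / (1 − (0.780)(0.360)) = -0.4200/0.7192 = -0.5840.
u' = -0.5840 × 3.00 × 10^8 m/s.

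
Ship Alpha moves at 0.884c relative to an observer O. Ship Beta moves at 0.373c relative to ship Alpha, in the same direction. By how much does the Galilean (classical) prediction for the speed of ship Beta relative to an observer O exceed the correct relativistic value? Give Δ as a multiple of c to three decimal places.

Δ = 0.312c

Galilean: u_cl = 0.373 + 0.884 = 1.2570.
Relativistic: u_rel = (0.373 + 0.884) / (1 + 0.373·0.884) = 1.2570/1.3297 = 0.9453.
Δ = 1.2570 − 0.9453 = 0.3117.
(The classical prediction exceeds c; the relativistic result does not.)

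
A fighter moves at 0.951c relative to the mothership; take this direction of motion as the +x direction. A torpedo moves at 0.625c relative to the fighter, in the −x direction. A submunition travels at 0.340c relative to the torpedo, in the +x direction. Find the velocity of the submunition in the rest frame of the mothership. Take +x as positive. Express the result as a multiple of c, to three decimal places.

+0.898c

Apply u = (u' + v)/(1 + u'v/c²) successively, working outward toward the mothership.
Start: velocity of the fighter relative to the mothership = 0.9510c.
Compose with the torpedo (u' = -0.625 in the fighter frame): u_1 = (-0.625 + 0.951) / (1 + (-0.625)·0.951) = 0.3260/0.4056 = 0.8037.
Compose with the submunition (u' = 0.340 in the torpedo frame): u_2 = (0.340 + 0.804) / (1 + 0.340·0.804) = 1.1437/1.2733 = 0.8982.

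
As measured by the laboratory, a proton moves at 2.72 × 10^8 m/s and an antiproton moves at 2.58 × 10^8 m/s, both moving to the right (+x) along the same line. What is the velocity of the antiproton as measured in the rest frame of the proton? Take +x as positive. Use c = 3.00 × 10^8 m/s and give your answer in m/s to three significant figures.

-6.36 × 10^7 m/s

β_A = 0.907, β_B = 0.860 (dividing each by c = 3.00 × 10^8 m/s).
Transform to A's frame with the inverse velocity-addition law: u' = (u − v)/(1 − uv/c²), taking u = β_B and v = β_A.
u' = (0.860 − 0.907) / (1 − (0.907)(0.860)) = -0.0467/0.2203 = -0.2119.
u' = -0.2119 × 3.00 × 10^8 m/s.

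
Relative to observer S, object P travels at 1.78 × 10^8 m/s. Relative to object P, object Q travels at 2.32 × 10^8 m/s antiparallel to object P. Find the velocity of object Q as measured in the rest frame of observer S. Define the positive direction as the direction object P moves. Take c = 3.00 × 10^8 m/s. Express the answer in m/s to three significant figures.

In units of c (dividing by 3.00 × 10^8 m/s): v = 0.593, u' = -0.773.
u = (u' + v)/(1 + u'v/c²):
u = (-0.773 + 0.593) / (1 + (-0.773)·0.593) = -0.1800/0.5412 = -0.3326
Converting back: u = -0.3326 × 3.00 × 10^8 m/s.

-9.98 × 10^7 m/s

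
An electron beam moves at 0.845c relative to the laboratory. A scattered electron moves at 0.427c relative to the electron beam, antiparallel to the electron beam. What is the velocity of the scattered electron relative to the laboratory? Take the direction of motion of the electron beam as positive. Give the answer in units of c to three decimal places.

+0.654c

With v = 0.845 and u' = -0.427 (in units of c),
u = (u' + v)/(1 + u'v/c²):
u = (-0.427 + 0.845) / (1 + (-0.427)·0.845) = 0.4180/0.6392 = 0.6540
(Galilean addition would give +0.418c.)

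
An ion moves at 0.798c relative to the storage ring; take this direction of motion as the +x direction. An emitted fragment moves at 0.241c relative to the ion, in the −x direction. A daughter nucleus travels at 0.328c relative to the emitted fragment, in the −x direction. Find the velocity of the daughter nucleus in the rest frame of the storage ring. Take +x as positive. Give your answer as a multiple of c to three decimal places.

Apply u = (u' + v)/(1 + u'v/c²) successively, working outward toward the storage ring.
Start: velocity of the ion relative to the storage ring = 0.7980c.
Compose with the emitted fragment (u' = -0.241 in the ion frame): u_1 = (-0.241 + 0.798) / (1 + (-0.241)·0.798) = 0.5570/0.8077 = 0.6896.
Compose with the daughter nucleus (u' = -0.328 in the emitted fragment frame): u_2 = (-0.328 + 0.690) / (1 + (-0.328)·0.690) = 0.3616/0.7738 = 0.4673.

+0.467c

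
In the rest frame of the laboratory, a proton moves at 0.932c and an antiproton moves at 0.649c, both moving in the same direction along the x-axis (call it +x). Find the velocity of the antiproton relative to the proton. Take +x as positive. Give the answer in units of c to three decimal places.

-0.716c

β_A = 0.932, β_B = 0.649.
Transform to A's frame with the inverse velocity-addition law: u' = (u − v)/(1 − uv/c²), taking u = β_B and v = β_A.
u' = (0.649 − 0.932) / (1 − (0.932)(0.649)) = -0.2830/0.3951 = -0.7162.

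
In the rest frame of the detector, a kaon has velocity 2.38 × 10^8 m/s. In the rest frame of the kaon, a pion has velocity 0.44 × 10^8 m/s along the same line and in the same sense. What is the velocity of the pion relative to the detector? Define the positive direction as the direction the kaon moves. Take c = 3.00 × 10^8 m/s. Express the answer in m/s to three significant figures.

In units of c (dividing by 3.00 × 10^8 m/s): v = 0.793, u' = 0.147.
u = (u' + v)/(1 + u'v/c²):
u = (0.147 + 0.793) / (1 + 0.147·0.793) = 0.9400/1.1164 = 0.8420
Converting back: u = 0.8420 × 3.00 × 10^8 m/s.

2.53 × 10^8 m/s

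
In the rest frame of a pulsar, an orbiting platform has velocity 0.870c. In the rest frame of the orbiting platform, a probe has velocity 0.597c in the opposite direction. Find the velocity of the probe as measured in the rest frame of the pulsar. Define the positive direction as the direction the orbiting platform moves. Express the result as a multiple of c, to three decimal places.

+0.568c

With v = 0.870 and u' = -0.597 (in units of c),
u = (u' + v)/(1 + u'v/c²):
u = (-0.597 + 0.870) / (1 + (-0.597)·0.870) = 0.2730/0.4806 = 0.5680
(Galilean addition would give +0.273c.)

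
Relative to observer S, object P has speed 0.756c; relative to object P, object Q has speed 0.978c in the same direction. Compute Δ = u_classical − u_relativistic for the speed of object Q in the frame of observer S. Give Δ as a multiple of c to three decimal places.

Galilean: u_cl = 0.978 + 0.756 = 1.7340.
Relativistic: u_rel = (0.978 + 0.756) / (1 + 0.978·0.756) = 1.7340/1.7394 = 0.9969.
Δ = 1.7340 − 0.9969 = 0.7371.
(The classical prediction exceeds c; the relativistic result does not.)

Δ = 0.737c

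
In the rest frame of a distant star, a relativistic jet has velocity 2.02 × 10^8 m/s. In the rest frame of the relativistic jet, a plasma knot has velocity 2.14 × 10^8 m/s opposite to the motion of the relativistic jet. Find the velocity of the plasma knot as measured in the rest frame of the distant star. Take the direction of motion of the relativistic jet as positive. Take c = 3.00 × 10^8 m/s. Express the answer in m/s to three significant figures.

-2.31 × 10^7 m/s

In units of c (dividing by 3.00 × 10^8 m/s): v = 0.673, u' = -0.713.
u = (u' + v)/(1 + u'v/c²):
u = (-0.713 + 0.673) / (1 + (-0.713)·0.673) = -0.0400/0.5197 = -0.0770
(Galilean addition would give -0.040c.)
Converting back: u = -0.0770 × 3.00 × 10^8 m/s.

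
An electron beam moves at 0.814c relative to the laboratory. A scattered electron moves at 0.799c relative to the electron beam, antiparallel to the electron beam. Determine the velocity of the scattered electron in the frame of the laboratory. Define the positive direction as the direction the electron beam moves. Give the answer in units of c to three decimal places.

With v = 0.814 and u' = -0.799 (in units of c),
u = (u' + v)/(1 + u'v/c²):
u = (-0.799 + 0.814) / (1 + (-0.799)·0.814) = 0.0150/0.3496 = 0.0429

+0.043c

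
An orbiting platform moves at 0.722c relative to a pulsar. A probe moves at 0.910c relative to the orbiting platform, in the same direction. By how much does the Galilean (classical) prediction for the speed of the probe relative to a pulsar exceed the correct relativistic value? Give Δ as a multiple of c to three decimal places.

Galilean: u_cl = 0.910 + 0.722 = 1.6320.
Relativistic: u_rel = (0.910 + 0.722) / (1 + 0.910·0.722) = 1.6320/1.6570 = 0.9849.
Δ = 1.6320 − 0.9849 = 0.6471.
(The classical prediction exceeds c; the relativistic result does not.)

Δ = 0.647c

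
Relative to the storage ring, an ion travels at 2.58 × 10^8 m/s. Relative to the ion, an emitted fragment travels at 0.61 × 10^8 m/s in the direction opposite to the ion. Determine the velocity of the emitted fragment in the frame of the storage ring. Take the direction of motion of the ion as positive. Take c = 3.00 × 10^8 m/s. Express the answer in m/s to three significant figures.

In units of c (dividing by 3.00 × 10^8 m/s): v = 0.860, u' = -0.203.
u = (u' + v)/(1 + u'v/c²):
u = (-0.203 + 0.860) / (1 + (-0.203)·0.860) = 0.6567/0.8251 = 0.7958
(Galilean addition would give +0.657c.)
Converting back: u = 0.7958 × 3.00 × 10^8 m/s.

+2.39 × 10^8 m/s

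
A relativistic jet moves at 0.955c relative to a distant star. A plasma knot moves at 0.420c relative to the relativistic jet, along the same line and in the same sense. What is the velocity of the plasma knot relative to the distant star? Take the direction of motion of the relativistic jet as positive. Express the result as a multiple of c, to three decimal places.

0.981c

With v = 0.955 and u' = 0.420 (in units of c),
u = (u' + v)/(1 + u'v/c²):
u = (0.420 + 0.955) / (1 + 0.420·0.955) = 1.3750/1.4011 = 0.9814
(Galilean addition would give +1.375c, exceeding c.)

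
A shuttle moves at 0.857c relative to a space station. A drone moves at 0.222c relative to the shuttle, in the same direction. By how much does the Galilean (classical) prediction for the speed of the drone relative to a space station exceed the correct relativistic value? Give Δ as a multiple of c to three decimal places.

Δ = 0.172c

Galilean: u_cl = 0.222 + 0.857 = 1.0790.
Relativistic: u_rel = (0.222 + 0.857) / (1 + 0.222·0.857) = 1.0790/1.1903 = 0.9065.
Δ = 1.0790 − 0.9065 = 0.1725.
(The classical prediction exceeds c; the relativistic result does not.)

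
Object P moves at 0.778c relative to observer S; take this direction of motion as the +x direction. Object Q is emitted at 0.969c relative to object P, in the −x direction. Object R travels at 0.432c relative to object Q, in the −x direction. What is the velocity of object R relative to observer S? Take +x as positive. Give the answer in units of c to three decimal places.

Apply u = (u' + v)/(1 + u'v/c²) successively, working outward toward observer S.
Start: velocity of object P relative to observer S = 0.7780c.
Compose with object Q (u' = -0.969 in object P frame): u_1 = (-0.969 + 0.778) / (1 + (-0.969)·0.778) = -0.1910/0.2461 = -0.7761.
Compose with object R (u' = -0.432 in object Q frame): u_2 = (-0.432 + (-0.776)) / (1 + (-0.432)·(-0.776)) = -1.2081/1.3353 = -0.9047.

-0.905c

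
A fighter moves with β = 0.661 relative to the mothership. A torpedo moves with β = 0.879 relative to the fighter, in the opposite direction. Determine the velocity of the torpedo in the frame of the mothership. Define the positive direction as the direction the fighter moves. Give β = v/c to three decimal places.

With v = 0.661 and u' = -0.879 (in units of c),
u = (u' + v)/(1 + u'v/c²):
u = (-0.879 + 0.661) / (1 + (-0.879)·0.661) = -0.2180/0.4190 = -0.5203

β = -0.520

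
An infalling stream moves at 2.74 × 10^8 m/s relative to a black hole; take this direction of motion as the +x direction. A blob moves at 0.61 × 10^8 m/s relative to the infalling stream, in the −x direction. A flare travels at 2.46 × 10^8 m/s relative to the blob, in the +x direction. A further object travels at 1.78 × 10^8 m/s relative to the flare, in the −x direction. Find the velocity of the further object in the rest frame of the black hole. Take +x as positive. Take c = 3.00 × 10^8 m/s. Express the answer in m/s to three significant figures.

+2.85 × 10^8 m/s

Apply u = (u' + v)/(1 + u'v/c²) successively, working outward toward the black hole.
(Dividing each given speed by c = 3.00 × 10^8 m/s to work in units of c.)
Start: velocity of the infalling stream relative to the black hole = 0.9133c.
Compose with the blob (u' = -0.203 in the infalling stream frame): u_1 = (-0.203 + 0.913) / (1 + (-0.203)·0.913) = 0.7100/0.8143 = 0.8719.
Compose with the flare (u' = 0.820 in the blob frame): u_2 = (0.820 + 0.872) / (1 + 0.820·0.872) = 1.6919/1.7150 = 0.9866.
Compose with the further object (u' = -0.593 in the flare frame): u_3 = (-0.593 + 0.987) / (1 + (-0.593)·0.987) = 0.3932/0.4146 = 0.9483.
So u = 0.9483 × 3.00 × 10^8 m/s.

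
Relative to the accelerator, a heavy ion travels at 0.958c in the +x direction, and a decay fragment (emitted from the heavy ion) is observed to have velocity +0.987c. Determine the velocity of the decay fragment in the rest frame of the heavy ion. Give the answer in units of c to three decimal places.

Invert the composition law: u' = (u − v)/(1 − uv/c²).
u' = (0.987 − 0.958) / (1 − (0.987)(0.958)) = 0.0290/0.0545 = 0.5326.

+0.533c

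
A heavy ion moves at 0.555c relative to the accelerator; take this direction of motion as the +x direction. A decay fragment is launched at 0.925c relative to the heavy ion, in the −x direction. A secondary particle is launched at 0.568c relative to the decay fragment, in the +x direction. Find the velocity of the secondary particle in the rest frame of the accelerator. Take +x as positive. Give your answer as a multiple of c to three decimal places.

-0.339c

Apply u = (u' + v)/(1 + u'v/c²) successively, working outward toward the accelerator.
Start: velocity of the heavy ion relative to the accelerator = 0.5550c.
Compose with the decay fragment (u' = -0.925 in the heavy ion frame): u_1 = (-0.925 + 0.555) / (1 + (-0.925)·0.555) = -0.3700/0.4866 = -0.7603.
Compose with the secondary particle (u' = 0.568 in the decay fragment frame): u_2 = (0.568 + (-0.760)) / (1 + 0.568·(-0.760)) = -0.1923/0.5681 = -0.3385.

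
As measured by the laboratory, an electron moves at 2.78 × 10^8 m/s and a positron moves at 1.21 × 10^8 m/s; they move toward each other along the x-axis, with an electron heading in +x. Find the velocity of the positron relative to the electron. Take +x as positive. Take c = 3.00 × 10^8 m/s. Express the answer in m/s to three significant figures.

β_A = 0.927, β_B = -0.403 (dividing each by c = 3.00 × 10^8 m/s).
Transform to A's frame with the inverse velocity-addition law: u' = (u − v)/(1 − uv/c²), taking u = β_B and v = β_A.
u' = (-0.403 − 0.927) / (1 − (0.927)(-0.403)) = -1.3300/1.3738 = -0.9681.
u' = -0.9681 × 3.00 × 10^8 m/s.

-2.90 × 10^8 m/s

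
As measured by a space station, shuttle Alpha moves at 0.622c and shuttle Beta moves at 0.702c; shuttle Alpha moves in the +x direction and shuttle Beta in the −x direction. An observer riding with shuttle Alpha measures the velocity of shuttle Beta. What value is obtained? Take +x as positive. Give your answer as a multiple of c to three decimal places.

-0.922c

β_A = 0.622, β_B = -0.702.
Transform to A's frame with the inverse velocity-addition law: u' = (u − v)/(1 − uv/c²), taking u = β_B and v = β_A.
u' = (-0.702 − 0.622) / (1 − (0.622)(-0.702)) = -1.3240/1.4366 = -0.9216.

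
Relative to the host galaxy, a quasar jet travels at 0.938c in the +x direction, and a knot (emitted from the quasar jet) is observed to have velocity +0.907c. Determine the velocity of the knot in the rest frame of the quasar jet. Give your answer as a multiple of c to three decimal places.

-0.208c

Invert the composition law: u' = (u − v)/(1 − uv/c²).
u' = (0.907 − 0.938) / (1 − (0.907)(0.938)) = -0.0310/0.1492 = -0.2077.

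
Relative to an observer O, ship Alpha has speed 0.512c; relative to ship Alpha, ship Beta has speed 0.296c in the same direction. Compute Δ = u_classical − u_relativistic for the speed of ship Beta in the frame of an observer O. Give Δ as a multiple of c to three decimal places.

Δ = 0.106c

Galilean: u_cl = 0.296 + 0.512 = 0.8080.
Relativistic: u_rel = (0.296 + 0.512) / (1 + 0.296·0.512) = 0.8080/1.1516 = 0.7017.
Δ = 0.8080 − 0.7017 = 0.1063.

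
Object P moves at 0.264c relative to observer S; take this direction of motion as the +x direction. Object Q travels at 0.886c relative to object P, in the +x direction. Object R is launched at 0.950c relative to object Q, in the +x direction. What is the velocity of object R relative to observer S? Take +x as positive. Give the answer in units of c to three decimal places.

Apply u = (u' + v)/(1 + u'v/c²) successively, working outward toward observer S.
Start: velocity of object P relative to observer S = 0.2640c.
Compose with object Q (u' = 0.886 in object P frame): u_1 = (0.886 + 0.264) / (1 + 0.886·0.264) = 1.1500/1.2339 = 0.9320.
Compose with object R (u' = 0.950 in object Q frame): u_2 = (0.950 + 0.932) / (1 + 0.950·0.932) = 1.8820/1.8854 = 0.9982.

0.998c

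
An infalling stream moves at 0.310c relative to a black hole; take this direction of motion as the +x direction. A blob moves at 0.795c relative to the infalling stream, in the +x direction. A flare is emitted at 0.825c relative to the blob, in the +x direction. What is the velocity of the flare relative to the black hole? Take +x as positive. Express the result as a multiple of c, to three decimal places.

Apply u = (u' + v)/(1 + u'v/c²) successively, working outward toward the black hole.
Start: velocity of the infalling stream relative to the black hole = 0.3100c.
Compose with the blob (u' = 0.795 in the infalling stream frame): u_1 = (0.795 + 0.310) / (1 + 0.795·0.310) = 1.1050/1.2465 = 0.8865.
Compose with the flare (u' = 0.825 in the blob frame): u_2 = (0.825 + 0.887) / (1 + 0.825·0.887) = 1.7115/1.7314 = 0.9885.

0.989c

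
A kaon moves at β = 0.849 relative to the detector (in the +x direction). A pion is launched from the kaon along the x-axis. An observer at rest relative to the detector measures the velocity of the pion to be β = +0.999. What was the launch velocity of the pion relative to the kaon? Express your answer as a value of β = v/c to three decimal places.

β = +0.988

Invert the composition law: u' = (u − v)/(1 − uv/c²).
u' = (0.999 − 0.849) / (1 − (0.999)(0.849)) = 0.1500/0.1518 = 0.9878.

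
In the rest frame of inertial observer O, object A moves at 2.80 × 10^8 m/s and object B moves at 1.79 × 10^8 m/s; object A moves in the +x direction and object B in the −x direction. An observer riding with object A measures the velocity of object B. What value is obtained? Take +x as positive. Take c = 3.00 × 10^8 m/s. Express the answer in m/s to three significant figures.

β_A = 0.933, β_B = -0.597 (dividing each by c = 3.00 × 10^8 m/s).
Transform to A's frame with the inverse velocity-addition law: u' = (u − v)/(1 − uv/c²), taking u = β_B and v = β_A.
u' = (-0.597 − 0.933) / (1 − (0.933)(-0.597)) = -1.5300/1.5569 = -0.9827.
u' = -0.9827 × 3.00 × 10^8 m/s.

-2.95 × 10^8 m/s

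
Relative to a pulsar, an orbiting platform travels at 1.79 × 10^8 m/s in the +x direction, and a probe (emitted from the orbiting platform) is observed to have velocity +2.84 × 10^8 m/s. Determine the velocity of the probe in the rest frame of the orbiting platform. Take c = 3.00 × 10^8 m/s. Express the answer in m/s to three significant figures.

v = 0.597c, u = 0.947c.
Invert the composition law: u' = (u − v)/(1 − uv/c²).
u' = (0.947 − 0.597) / (1 − (0.947)(0.597)) = 0.3500/0.4352 = 0.8043.
u' = 0.8043 × 3.00 × 10^8 m/s.

+2.41 × 10^8 m/s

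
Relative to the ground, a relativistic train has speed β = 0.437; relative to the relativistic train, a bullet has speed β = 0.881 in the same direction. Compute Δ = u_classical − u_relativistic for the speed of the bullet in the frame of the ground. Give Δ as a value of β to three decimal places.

Galilean: u_cl = 0.881 + 0.437 = 1.3180.
Relativistic: u_rel = (0.881 + 0.437) / (1 + 0.881·0.437) = 1.3180/1.3850 = 0.9516.
Δ = 1.3180 − 0.9516 = 0.3664.
(The classical prediction exceeds c; the relativistic result does not.)

Δ = 0.366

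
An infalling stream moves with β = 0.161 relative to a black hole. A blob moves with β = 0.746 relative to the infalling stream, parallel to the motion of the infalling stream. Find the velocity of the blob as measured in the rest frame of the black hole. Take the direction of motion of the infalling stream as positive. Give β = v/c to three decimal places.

With v = 0.161 and u' = 0.746 (in units of c),
u = (u' + v)/(1 + u'v/c²):
u = (0.746 + 0.161) / (1 + 0.746·0.161) = 0.9070/1.1201 = 0.8097
(Galilean addition would give +0.907c.)

β = 0.810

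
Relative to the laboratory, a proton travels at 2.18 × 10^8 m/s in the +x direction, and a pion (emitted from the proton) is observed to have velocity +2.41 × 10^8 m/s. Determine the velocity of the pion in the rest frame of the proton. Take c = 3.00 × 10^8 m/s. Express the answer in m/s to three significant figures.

+5.53 × 10^7 m/s

v = 0.727c, u = 0.803c.
Invert the composition law: u' = (u − v)/(1 − uv/c²).
u' = (0.803 − 0.727) / (1 − (0.803)(0.727)) = 0.0767/0.4162 = 0.1842.
u' = 0.1842 × 3.00 × 10^8 m/s.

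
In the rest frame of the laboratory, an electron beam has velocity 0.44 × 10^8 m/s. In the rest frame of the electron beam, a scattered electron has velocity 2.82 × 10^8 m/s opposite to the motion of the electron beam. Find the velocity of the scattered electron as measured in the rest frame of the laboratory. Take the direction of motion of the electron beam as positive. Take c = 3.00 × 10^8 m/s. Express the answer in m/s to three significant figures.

In units of c (dividing by 3.00 × 10^8 m/s): v = 0.147, u' = -0.940.
u = (u' + v)/(1 + u'v/c²):
u = (-0.940 + 0.147) / (1 + (-0.940)·0.147) = -0.7933/0.8621 = -0.9202
Converting back: u = -0.9202 × 3.00 × 10^8 m/s.

-2.76 × 10^8 m/s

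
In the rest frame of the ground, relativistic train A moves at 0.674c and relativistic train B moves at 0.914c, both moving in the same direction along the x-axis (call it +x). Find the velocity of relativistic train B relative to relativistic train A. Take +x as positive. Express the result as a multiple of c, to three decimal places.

+0.625c

β_A = 0.674, β_B = 0.914.
Transform to A's frame with the inverse velocity-addition law: u' = (u − v)/(1 − uv/c²), taking u = β_B and v = β_A.
u' = (0.914 − 0.674) / (1 − (0.674)(0.914)) = 0.2400/0.3840 = 0.6251.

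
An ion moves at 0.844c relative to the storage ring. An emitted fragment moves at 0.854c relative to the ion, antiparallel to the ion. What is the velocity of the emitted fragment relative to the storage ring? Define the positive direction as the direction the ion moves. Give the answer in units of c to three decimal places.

With v = 0.844 and u' = -0.854 (in units of c),
u = (u' + v)/(1 + u'v/c²):
u = (-0.854 + 0.844) / (1 + (-0.854)·0.844) = -0.0100/0.2792 = -0.0358

-0.036c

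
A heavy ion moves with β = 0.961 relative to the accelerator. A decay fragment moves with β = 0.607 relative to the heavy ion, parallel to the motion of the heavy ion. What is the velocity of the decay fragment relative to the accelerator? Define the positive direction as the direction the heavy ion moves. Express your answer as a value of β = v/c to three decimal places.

With v = 0.961 and u' = 0.607 (in units of c),
u = (u' + v)/(1 + u'v/c²):
u = (0.607 + 0.961) / (1 + 0.607·0.961) = 1.5680/1.5833 = 0.9903

β = 0.990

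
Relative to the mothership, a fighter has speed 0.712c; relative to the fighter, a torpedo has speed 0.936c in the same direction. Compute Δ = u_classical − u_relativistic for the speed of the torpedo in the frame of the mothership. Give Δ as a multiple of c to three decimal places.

Δ = 0.659c

Galilean: u_cl = 0.936 + 0.712 = 1.6480.
Relativistic: u_rel = (0.936 + 0.712) / (1 + 0.936·0.712) = 1.6480/1.6664 = 0.9889.
Δ = 1.6480 − 0.9889 = 0.6591.
(The classical prediction exceeds c; the relativistic result does not.)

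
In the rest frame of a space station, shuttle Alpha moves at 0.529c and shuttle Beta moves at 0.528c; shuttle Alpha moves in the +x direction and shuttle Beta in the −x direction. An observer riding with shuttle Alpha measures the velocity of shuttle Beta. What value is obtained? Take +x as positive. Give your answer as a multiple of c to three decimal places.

-0.826c

β_A = 0.529, β_B = -0.528.
Transform to A's frame with the inverse velocity-addition law: u' = (u − v)/(1 − uv/c²), taking u = β_B and v = β_A.
u' = (-0.528 − 0.529) / (1 − (0.529)(-0.528)) = -1.0570/1.2793 = -0.8262.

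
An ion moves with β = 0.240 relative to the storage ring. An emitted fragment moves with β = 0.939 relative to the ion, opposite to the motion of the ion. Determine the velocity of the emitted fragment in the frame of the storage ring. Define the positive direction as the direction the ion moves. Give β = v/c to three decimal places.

β = -0.902

With v = 0.240 and u' = -0.939 (in units of c),
u = (u' + v)/(1 + u'v/c²):
u = (-0.939 + 0.240) / (1 + (-0.939)·0.240) = -0.6990/0.7746 = -0.9024
(Galilean addition would give -0.699c.)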